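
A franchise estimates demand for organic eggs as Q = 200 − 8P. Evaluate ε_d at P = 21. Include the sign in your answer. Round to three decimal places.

-5.250

At P = 21, Q = 32.
dQ/dP = −8.
ε = (dQ/dP)(P/Q) = (-8)(21/32).
|ε| > 1, so demand is elastic at this price.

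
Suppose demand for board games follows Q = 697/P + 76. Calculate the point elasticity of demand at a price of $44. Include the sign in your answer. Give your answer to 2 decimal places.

-0.17

At P = 44, Q = 91.841.
dQ/dP = −697/P² = -0.360.
ε = (dQ/dP)(P/Q) = (-0.360)(44/91.841).
|ε| < 1, so demand is inelastic at this price.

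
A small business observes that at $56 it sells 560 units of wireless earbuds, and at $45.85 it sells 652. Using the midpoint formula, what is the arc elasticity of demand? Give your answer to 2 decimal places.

ΔQ = 652 − 560 = 92; ΔP = 45.85 − 56 = -10.15.
Midpoints: P̄ = 50.92, Q̄ = 606.0.
ε = (ΔQ/ΔP)(P̄/Q̄) = (92/-10.15)(50.92/606.0).

-0.76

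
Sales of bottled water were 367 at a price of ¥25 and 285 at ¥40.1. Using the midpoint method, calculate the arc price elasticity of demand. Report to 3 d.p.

-0.542

ΔQ = 285 − 367 = -82; ΔP = 40.1 − 25 = 15.1.
Midpoints: P̄ = 32.55, Q̄ = 326.0.
ε = (ΔQ/ΔP)(P̄/Q̄) = (-82/15.1)(32.55/326.0).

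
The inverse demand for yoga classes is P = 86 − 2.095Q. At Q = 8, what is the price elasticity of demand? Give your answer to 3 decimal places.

-4.131

At Q = 8, P = 86 − 2.095(8) = 69.24.
dP/dQ = −2.095, so dQ/dP = 1/(−2.095) = -0.477.
ε = (dQ/dP)(P/Q) = (-0.477)(69.24/8).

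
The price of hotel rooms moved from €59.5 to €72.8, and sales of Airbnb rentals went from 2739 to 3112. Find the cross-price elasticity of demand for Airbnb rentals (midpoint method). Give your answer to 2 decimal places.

0.63

ΔQ_x = 3112 − 2739 = 373; ΔP_y = 72.8 − 59.5 = 13.3.
Midpoints: P̄_y = 66.15, Q̄_x = 2925.5.
ε_xy = (ΔQ_x/ΔP_y)(P̄_y/Q̄_x) = (373/13.3)(66.15/2925.5).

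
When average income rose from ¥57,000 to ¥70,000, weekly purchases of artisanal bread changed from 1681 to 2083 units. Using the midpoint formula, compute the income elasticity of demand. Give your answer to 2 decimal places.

1.04

ΔQ = 402, ΔI = 13000. Midpoints: Ī = 63,500, Q̄ = 1882.0.
ε_I = (ΔQ/ΔI)(Ī/Q̄) = (402/13000)(63500/1882.0).
ε_I > 0, so the good is normal.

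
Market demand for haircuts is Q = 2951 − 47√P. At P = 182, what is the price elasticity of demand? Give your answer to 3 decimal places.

-0.137

At P = 182, Q = 2316.935.
dQ/dP = −47/(2√P) = -1.742.
ε = (dQ/dP)(P/Q) = (-1.742)(182/2316.935).
|ε| < 1, so demand is inelastic at this price.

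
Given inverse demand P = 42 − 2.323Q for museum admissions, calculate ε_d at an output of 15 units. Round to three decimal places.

At Q = 15, P = 42 − 2.323(15) = 7.16.
dP/dQ = −2.323, so dQ/dP = 1/(−2.323) = -0.430.
ε = (dQ/dP)(P/Q) = (-0.430)(7.16/15).

-0.205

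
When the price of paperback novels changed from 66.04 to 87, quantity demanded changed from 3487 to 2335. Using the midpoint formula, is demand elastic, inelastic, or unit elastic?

Arc ε ≈ -1.445.
|ε| = 1.44 > 1.

elastic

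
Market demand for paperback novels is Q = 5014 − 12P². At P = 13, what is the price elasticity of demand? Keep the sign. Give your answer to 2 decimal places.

-1.36

At P = 13, Q = 2986.
dQ/dP = −24P = -312.
ε = (dQ/dP)(P/Q) = (-312)(13/2986).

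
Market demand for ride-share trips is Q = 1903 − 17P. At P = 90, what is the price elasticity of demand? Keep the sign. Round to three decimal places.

At P = 90, Q = 373.
dQ/dP = −17.
ε = (dQ/dP)(P/Q) = (-17)(90/373).

-4.102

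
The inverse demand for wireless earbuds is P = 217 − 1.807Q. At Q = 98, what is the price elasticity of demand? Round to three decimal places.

-0.225

At Q = 98, P = 217 − 1.807(98) = 39.91.
dP/dQ = −1.807, so dQ/dP = 1/(−1.807) = -0.553.
ε = (dQ/dP)(P/Q) = (-0.553)(39.91/98).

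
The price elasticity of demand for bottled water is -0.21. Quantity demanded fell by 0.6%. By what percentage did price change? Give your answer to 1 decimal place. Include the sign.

2.9%

%ΔP ≈ %ΔQ / ε = (-0.6%)/(-0.21) = 2.86%.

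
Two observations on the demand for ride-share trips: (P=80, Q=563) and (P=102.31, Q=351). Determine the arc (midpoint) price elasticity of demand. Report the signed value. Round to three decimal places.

-1.895

ΔQ = 351 − 563 = -212; ΔP = 102.31 − 80 = 22.31.
Midpoints: P̄ = 91.16, Q̄ = 457.0.
ε = (ΔQ/ΔP)(P̄/Q̄) = (-212/22.31)(91.16/457.0).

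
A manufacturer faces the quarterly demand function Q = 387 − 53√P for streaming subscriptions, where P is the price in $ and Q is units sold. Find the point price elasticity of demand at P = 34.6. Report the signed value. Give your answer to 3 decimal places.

At P = 34.6, Q = 75.245.
dQ/dP = −53/(2√P) = -4.505.
ε = (dQ/dP)(P/Q) = (-4.505)(34.6/75.245).

-2.072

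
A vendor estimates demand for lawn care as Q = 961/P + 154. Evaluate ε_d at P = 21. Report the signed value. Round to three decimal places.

At P = 21, Q = 199.762.
dQ/dP = −961/P² = -2.179.
ε = (dQ/dP)(P/Q) = (-2.179)(21/199.762).
|ε| < 1, so demand is inelastic at this price.

-0.229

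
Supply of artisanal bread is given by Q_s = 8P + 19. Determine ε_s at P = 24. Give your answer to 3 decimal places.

0.910

At P = 24, Q_s = 211.
dQ_s/dP = 8.
ε_s = (dQ_s/dP)(P/Q_s) = (8)(24/211).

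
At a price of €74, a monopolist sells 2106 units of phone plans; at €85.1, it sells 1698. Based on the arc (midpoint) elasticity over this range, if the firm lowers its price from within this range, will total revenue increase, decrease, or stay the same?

increase

Arc ε = (-408/11.1)(79.55/1902.0) ≈ -1.537.
|ε| = 1.54 > 1, so demand is elastic. A price cut therefore raises total revenue.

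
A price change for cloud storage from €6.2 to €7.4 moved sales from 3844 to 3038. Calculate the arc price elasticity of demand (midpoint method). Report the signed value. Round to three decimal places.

ΔQ = 3038 − 3844 = -806; ΔP = 7.4 − 6.2 = 1.2.
Midpoints: P̄ = 6.80, Q̄ = 3441.0.
ε = (ΔQ/ΔP)(P̄/Q̄) = (-806/1.2)(6.80/3441.0).

-1.327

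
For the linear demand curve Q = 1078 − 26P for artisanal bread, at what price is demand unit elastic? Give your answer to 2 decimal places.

20.73

For linear demand Q = a − bP, ε = −bP/(a − bP). |ε| = 1 when bP = a − bP, i.e. P = a/(2b).
P = 1078/(2·26) = 1078/52 = 20.7308.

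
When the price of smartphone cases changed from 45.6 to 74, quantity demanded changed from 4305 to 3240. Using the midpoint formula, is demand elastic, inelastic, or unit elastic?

inelastic

Arc ε ≈ -0.594.
|ε| = 0.59 < 1.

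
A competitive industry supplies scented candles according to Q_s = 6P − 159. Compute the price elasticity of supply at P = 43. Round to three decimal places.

2.606

At P = 43, Q_s = 99.
dQ_s/dP = 6.
ε_s = (dQ_s/dP)(P/Q_s) = (6)(43/99).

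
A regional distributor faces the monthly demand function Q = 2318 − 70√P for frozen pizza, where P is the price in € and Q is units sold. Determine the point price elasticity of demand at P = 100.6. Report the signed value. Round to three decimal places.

At P = 100.6, Q = 1615.903.
dQ/dP = −70/(2√P) = -3.490.
ε = (dQ/dP)(P/Q) = (-3.490)(100.6/1615.903).

-0.217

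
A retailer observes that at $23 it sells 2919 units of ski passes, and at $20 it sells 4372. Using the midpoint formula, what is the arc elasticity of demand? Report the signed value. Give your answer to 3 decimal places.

ΔQ = 4372 − 2919 = 1453; ΔP = 20 − 23 = -3.
Midpoints: P̄ = 21.50, Q̄ = 3645.5.
ε = (ΔQ/ΔP)(P̄/Q̄) = (1453/-3)(21.50/3645.5).

-2.856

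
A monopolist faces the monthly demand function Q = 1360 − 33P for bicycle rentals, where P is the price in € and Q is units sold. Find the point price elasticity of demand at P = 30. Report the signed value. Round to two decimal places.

-2.68

At P = 30, Q = 370.
dQ/dP = −33.
ε = (dQ/dP)(P/Q) = (-33)(30/370).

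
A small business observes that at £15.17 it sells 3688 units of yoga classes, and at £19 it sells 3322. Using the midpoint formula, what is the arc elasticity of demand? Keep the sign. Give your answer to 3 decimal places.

ΔQ = 3322 − 3688 = -366; ΔP = 19 − 15.17 = 3.83.
Midpoints: P̄ = 17.09, Q̄ = 3505.0.
ε = (ΔQ/ΔP)(P̄/Q̄) = (-366/3.83)(17.09/3505.0).

-0.466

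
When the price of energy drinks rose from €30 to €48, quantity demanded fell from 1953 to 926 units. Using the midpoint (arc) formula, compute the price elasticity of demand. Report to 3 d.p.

ΔQ = 926 − 1953 = -1027; ΔP = 48 − 30 = 18.
Midpoints: P̄ = 39.00, Q̄ = 1439.5.
ε = (ΔQ/ΔP)(P̄/Q̄) = (-1027/18)(39.00/1439.5).

-1.546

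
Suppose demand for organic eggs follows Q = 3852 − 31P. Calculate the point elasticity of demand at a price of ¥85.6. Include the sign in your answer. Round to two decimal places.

-2.21

At P = 85.6, Q = 1198.400.
dQ/dP = −31.
ε = (dQ/dP)(P/Q) = (-31)(85.6/1198.400).
|ε| > 1, so demand is elastic at this price.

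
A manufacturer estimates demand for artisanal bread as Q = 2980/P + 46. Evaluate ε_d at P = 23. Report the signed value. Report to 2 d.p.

-0.74

At P = 23, Q = 175.565.
dQ/dP = −2980/P² = -5.633.
ε = (dQ/dP)(P/Q) = (-5.633)(23/175.565).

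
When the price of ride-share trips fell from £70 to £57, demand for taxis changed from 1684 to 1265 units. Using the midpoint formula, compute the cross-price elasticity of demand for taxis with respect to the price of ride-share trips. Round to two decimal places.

1.39

ΔQ_x = 1265 − 1684 = -419; ΔP_y = 57 − 70 = -13.
Midpoints: P̄_y = 63.50, Q̄_x = 1474.5.
ε_xy = (ΔQ_x/ΔP_y)(P̄_y/Q̄_x) = (-419/-13)(63.50/1474.5).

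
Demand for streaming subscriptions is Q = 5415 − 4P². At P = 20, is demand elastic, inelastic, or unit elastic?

Q = 3815, dQ/dP = -160.
ε = (dQ/dP)(P/Q) ≈ -0.839.
|ε| = 0.84 < 1.

inelastic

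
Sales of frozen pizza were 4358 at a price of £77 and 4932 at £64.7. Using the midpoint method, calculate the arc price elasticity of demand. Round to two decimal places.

ΔQ = 4932 − 4358 = 574; ΔP = 64.7 − 77 = -12.3.
Midpoints: P̄ = 70.85, Q̄ = 4645.0.
ε = (ΔQ/ΔP)(P̄/Q̄) = (574/-12.3)(70.85/4645.0).

-0.71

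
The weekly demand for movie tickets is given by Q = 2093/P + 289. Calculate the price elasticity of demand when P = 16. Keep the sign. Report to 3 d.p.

At P = 16, Q = 419.812.
dQ/dP = −2093/P² = -8.176.
ε = (dQ/dP)(P/Q) = (-8.176)(16/419.812).
|ε| < 1, so demand is inelastic at this price.

-0.312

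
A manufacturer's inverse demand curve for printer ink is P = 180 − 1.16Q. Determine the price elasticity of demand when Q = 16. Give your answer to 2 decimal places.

At Q = 16, P = 180 − 1.16(16) = 161.44.
dP/dQ = −1.16, so dQ/dP = 1/(−1.16) = -0.862.
ε = (dQ/dP)(P/Q) = (-0.862)(161.44/16).

-8.70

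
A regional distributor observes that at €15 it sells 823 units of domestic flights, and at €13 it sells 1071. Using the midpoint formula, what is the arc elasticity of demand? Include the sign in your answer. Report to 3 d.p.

-1.833

ΔQ = 1071 − 823 = 248; ΔP = 13 − 15 = -2.
Midpoints: P̄ = 14.00, Q̄ = 947.0.
ε = (ΔQ/ΔP)(P̄/Q̄) = (248/-2)(14.00/947.0).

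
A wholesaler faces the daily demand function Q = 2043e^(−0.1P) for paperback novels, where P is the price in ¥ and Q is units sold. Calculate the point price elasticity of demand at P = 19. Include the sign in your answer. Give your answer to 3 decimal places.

At P = 19, Q = 305.569.
dQ/dP = −0.1·2043e^(−0.1P) = −0.1Q = -30.557.
ε = (dQ/dP)(P/Q) = (-30.557)(19/305.569).
|ε| > 1, so demand is elastic at this price.

-1.900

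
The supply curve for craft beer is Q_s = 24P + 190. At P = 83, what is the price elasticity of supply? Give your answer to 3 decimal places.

0.913

At P = 83, Q_s = 2182.
dQ_s/dP = 24.
ε_s = (dQ_s/dP)(P/Q_s) = (24)(83/2182).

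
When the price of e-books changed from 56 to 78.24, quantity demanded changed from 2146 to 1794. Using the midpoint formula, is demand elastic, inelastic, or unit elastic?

inelastic

Arc ε ≈ -0.539.
|ε| = 0.54 < 1.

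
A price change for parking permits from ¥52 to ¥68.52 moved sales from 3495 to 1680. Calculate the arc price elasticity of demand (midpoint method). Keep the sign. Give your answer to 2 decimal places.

ΔQ = 1680 − 3495 = -1815; ΔP = 68.52 − 52 = 16.52.
Midpoints: P̄ = 60.26, Q̄ = 2587.5.
ε = (ΔQ/ΔP)(P̄/Q̄) = (-1815/16.52)(60.26/2587.5).

-2.56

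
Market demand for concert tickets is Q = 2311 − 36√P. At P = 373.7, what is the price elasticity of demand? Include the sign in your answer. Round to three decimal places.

At P = 373.7, Q = 1615.072.
dQ/dP = −36/(2√P) = -0.931.
ε = (dQ/dP)(P/Q) = (-0.931)(373.7/1615.072).
|ε| < 1, so demand is inelastic at this price.

-0.215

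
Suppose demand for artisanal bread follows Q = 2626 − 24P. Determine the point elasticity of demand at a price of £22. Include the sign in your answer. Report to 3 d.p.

-0.252

At P = 22, Q = 2098.
dQ/dP = −24.
ε = (dQ/dP)(P/Q) = (-24)(22/2098).
|ε| < 1, so demand is inelastic at this price.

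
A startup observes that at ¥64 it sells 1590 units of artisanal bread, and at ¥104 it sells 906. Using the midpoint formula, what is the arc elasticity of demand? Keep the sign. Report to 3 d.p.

ΔQ = 906 − 1590 = -684; ΔP = 104 − 64 = 40.
Midpoints: P̄ = 84.00, Q̄ = 1248.0.
ε = (ΔQ/ΔP)(P̄/Q̄) = (-684/40)(84.00/1248.0).

-1.151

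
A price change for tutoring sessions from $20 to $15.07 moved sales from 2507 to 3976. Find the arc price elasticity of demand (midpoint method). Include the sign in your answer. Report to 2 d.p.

ΔQ = 3976 − 2507 = 1469; ΔP = 15.07 − 20 = -4.93.
Midpoints: P̄ = 17.54, Q̄ = 3241.5.
ε = (ΔQ/ΔP)(P̄/Q̄) = (1469/-4.93)(17.54/3241.5).

-1.61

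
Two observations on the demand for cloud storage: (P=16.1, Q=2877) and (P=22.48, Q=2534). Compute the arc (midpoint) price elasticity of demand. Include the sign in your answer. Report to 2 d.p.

-0.38

ΔQ = 2534 − 2877 = -343; ΔP = 22.48 − 16.1 = 6.38.
Midpoints: P̄ = 19.29, Q̄ = 2705.5.
ε = (ΔQ/ΔP)(P̄/Q̄) = (-343/6.38)(19.29/2705.5).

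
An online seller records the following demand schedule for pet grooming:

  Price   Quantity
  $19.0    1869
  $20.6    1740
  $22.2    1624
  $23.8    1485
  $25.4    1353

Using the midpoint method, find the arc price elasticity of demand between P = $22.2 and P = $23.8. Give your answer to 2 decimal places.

-1.29

At P = 22.2, Q = 1624; at P = 23.8, Q = 1485.
ΔQ = -139, ΔP = 1.6. Midpoints: P̄ = 23.00, Q̄ = 1554.5.
ε = (ΔQ/ΔP)(P̄/Q̄) = (-139/1.6)(23.00/1554.5).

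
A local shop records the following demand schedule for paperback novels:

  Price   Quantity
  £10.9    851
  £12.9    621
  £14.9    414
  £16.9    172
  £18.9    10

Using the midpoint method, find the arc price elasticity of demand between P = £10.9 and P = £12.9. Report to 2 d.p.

At P = 10.9, Q = 851; at P = 12.9, Q = 621.
ΔQ = -230, ΔP = 2.0. Midpoints: P̄ = 11.90, Q̄ = 736.0.
ε = (ΔQ/ΔP)(P̄/Q̄) = (-230/2.0)(11.90/736.0).

-1.86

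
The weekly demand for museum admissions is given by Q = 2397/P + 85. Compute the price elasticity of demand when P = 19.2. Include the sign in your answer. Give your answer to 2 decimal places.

At P = 19.2, Q = 209.844.
dQ/dP = −2397/P² = -6.502.
ε = (dQ/dP)(P/Q) = (-6.502)(19.2/209.844).

-0.59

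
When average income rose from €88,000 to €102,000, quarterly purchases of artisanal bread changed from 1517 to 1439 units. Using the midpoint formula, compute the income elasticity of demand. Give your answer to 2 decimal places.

ΔQ = -78, ΔI = 14000. Midpoints: Ī = 95,000, Q̄ = 1478.0.
ε_I = (ΔQ/ΔI)(Ī/Q̄) = (-78/14000)(95000/1478.0).

-0.36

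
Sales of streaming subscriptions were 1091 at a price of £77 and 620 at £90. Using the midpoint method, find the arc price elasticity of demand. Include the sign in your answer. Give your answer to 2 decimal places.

ΔQ = 620 − 1091 = -471; ΔP = 90 − 77 = 13.
Midpoints: P̄ = 83.50, Q̄ = 855.5.
ε = (ΔQ/ΔP)(P̄/Q̄) = (-471/13)(83.50/855.5).

-3.54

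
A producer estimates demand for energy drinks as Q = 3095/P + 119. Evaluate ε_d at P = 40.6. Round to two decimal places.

At P = 40.6, Q = 195.232.
dQ/dP = −3095/P² = -1.878.
ε = (dQ/dP)(P/Q) = (-1.878)(40.6/195.232).

-0.39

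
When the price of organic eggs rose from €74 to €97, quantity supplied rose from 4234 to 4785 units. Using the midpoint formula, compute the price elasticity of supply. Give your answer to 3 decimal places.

0.454

ΔQ = 4785 − 4234 = 551; ΔP = 97 − 74 = 23.
Midpoints: P̄ = 85.50, Q̄ = 4509.5.
ε_s = (ΔQ/ΔP)(P̄/Q̄) = (551/23)(85.50/4509.5).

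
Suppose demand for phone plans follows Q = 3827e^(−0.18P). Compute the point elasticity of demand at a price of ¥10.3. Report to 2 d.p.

-1.85

At P = 10.3, Q = 599.344.
dQ/dP = −0.18·3827e^(−0.18P) = −0.18Q = -107.882.
ε = (dQ/dP)(P/Q) = (-107.882)(10.3/599.344).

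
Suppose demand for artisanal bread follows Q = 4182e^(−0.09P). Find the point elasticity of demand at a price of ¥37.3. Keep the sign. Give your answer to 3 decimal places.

At P = 37.3, Q = 145.699.
dQ/dP = −0.09·4182e^(−0.09P) = −0.09Q = -13.113.
ε = (dQ/dP)(P/Q) = (-13.113)(37.3/145.699).

-3.357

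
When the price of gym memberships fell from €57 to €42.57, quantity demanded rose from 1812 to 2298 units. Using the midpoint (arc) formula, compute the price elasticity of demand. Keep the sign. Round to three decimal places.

ΔQ = 2298 − 1812 = 486; ΔP = 42.57 − 57 = -14.43.
Midpoints: P̄ = 49.78, Q̄ = 2055.0.
ε = (ΔQ/ΔP)(P̄/Q̄) = (486/-14.43)(49.78/2055.0).

-0.816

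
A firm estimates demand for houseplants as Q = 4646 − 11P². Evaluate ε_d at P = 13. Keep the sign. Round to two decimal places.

At P = 13, Q = 2787.
dQ/dP = −22P = -286.
ε = (dQ/dP)(P/Q) = (-286)(13/2787).

-1.33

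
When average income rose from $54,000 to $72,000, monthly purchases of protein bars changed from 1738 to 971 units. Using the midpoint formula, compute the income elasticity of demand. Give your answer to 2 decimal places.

-1.98

ΔQ = -767, ΔI = 18000. Midpoints: Ī = 63,000, Q̄ = 1354.5.
ε_I = (ΔQ/ΔI)(Ī/Q̄) = (-767/18000)(63000/1354.5).
ε_I < 0, so the good is inferior.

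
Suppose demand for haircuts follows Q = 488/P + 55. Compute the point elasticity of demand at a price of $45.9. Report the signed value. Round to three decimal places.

At P = 45.9, Q = 65.632.
dQ/dP = −488/P² = -0.232.
ε = (dQ/dP)(P/Q) = (-0.232)(45.9/65.632).
|ε| < 1, so demand is inelastic at this price.

-0.162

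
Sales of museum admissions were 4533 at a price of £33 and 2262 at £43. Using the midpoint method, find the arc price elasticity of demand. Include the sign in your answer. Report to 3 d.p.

-2.540

ΔQ = 2262 − 4533 = -2271; ΔP = 43 − 33 = 10.
Midpoints: P̄ = 38.00, Q̄ = 3397.5.
ε = (ΔQ/ΔP)(P̄/Q̄) = (-2271/10)(38.00/3397.5).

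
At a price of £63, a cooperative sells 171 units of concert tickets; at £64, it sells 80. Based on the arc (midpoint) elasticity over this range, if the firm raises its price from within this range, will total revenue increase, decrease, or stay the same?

Arc ε = (-91/1)(63.50/125.5) ≈ -46.044.
|ε| = 46.04 > 1, so demand is elastic. A price rise therefore reduces total revenue.

decrease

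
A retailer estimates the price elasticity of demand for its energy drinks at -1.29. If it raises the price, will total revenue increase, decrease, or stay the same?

decrease

|ε| = 1.29 > 1, so demand is elastic. A price rise therefore reduces total revenue.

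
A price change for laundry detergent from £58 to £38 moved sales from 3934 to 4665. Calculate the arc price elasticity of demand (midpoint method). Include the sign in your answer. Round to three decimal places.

ΔQ = 4665 − 3934 = 731; ΔP = 38 − 58 = -20.
Midpoints: P̄ = 48.00, Q̄ = 4299.5.
ε = (ΔQ/ΔP)(P̄/Q̄) = (731/-20)(48.00/4299.5).

-0.408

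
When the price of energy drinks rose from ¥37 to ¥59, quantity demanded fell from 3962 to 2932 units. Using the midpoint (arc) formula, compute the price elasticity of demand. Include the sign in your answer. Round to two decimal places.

ΔQ = 2932 − 3962 = -1030; ΔP = 59 − 37 = 22.
Midpoints: P̄ = 48.00, Q̄ = 3447.0.
ε = (ΔQ/ΔP)(P̄/Q̄) = (-1030/22)(48.00/3447.0).

-0.65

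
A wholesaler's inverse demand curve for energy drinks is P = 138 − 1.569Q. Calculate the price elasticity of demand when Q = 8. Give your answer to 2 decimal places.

At Q = 8, P = 138 − 1.569(8) = 125.45.
dP/dQ = −1.569, so dQ/dP = 1/(−1.569) = -0.637.
ε = (dQ/dP)(P/Q) = (-0.637)(125.45/8).

-9.99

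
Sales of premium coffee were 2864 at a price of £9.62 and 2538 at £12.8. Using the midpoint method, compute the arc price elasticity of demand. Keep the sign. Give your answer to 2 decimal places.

-0.43

ΔQ = 2538 − 2864 = -326; ΔP = 12.8 − 9.62 = 3.18.
Midpoints: P̄ = 11.21, Q̄ = 2701.0.
ε = (ΔQ/ΔP)(P̄/Q̄) = (-326/3.18)(11.21/2701.0).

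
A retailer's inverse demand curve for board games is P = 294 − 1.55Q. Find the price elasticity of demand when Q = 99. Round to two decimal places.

-0.92

At Q = 99, P = 294 − 1.55(99) = 140.55.
dP/dQ = −1.55, so dQ/dP = 1/(−1.55) = -0.645.
ε = (dQ/dP)(P/Q) = (-0.645)(140.55/99).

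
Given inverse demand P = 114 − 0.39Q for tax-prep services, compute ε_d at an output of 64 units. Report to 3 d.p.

-3.567

At Q = 64, P = 114 − 0.39(64) = 89.04.
dP/dQ = −0.39, so dQ/dP = 1/(−0.39) = -2.564.
ε = (dQ/dP)(P/Q) = (-2.564)(89.04/64).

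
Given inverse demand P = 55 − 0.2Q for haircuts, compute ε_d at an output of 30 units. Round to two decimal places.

-8.17

At Q = 30, P = 55 − 0.2(30) = 49.00.
dP/dQ = −0.2, so dQ/dP = 1/(−0.2) = -5.000.
ε = (dQ/dP)(P/Q) = (-5.000)(49.00/30).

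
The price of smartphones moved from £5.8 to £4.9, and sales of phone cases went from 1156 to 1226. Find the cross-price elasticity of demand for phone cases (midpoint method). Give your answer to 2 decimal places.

ΔQ_x = 1226 − 1156 = 70; ΔP_y = 4.9 − 5.8 = -0.9.
Midpoints: P̄_y = 5.35, Q̄_x = 1191.0.
ε_xy = (ΔQ_x/ΔP_y)(P̄_y/Q̄_x) = (70/-0.9)(5.35/1191.0).

-0.35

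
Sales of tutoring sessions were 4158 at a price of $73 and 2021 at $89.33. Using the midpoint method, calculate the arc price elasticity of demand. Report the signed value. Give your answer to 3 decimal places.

-3.438

ΔQ = 2021 − 4158 = -2137; ΔP = 89.33 − 73 = 16.33.
Midpoints: P̄ = 81.16, Q̄ = 3089.5.
ε = (ΔQ/ΔP)(P̄/Q̄) = (-2137/16.33)(81.16/3089.5).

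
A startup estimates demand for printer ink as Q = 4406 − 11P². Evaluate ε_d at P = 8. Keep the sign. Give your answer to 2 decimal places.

At P = 8, Q = 3702.
dQ/dP = −22P = -176.
ε = (dQ/dP)(P/Q) = (-176)(8/3702).
|ε| < 1, so demand is inelastic at this price.

-0.38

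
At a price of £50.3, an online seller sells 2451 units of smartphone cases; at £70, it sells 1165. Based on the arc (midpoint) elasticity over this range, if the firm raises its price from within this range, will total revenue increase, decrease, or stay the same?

Arc ε = (-1286/19.7)(60.15/1808.0) ≈ -2.172.
|ε| = 2.17 > 1, so demand is elastic. A price rise therefore reduces total revenue.

decrease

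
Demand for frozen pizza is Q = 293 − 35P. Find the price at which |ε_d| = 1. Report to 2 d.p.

4.19

For linear demand Q = a − bP, ε = −bP/(a − bP). |ε| = 1 when bP = a − bP, i.e. P = a/(2b).
P = 293/(2·35) = 293/70 = 4.1857.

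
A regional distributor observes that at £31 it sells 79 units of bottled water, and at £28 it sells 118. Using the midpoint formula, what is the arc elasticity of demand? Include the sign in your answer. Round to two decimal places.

ΔQ = 118 − 79 = 39; ΔP = 28 − 31 = -3.
Midpoints: P̄ = 29.50, Q̄ = 98.5.
ε = (ΔQ/ΔP)(P̄/Q̄) = (39/-3)(29.50/98.5).

-3.89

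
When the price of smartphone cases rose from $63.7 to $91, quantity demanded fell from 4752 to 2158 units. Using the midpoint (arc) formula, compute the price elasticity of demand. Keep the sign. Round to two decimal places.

ΔQ = 2158 − 4752 = -2594; ΔP = 91 − 63.7 = 27.3.
Midpoints: P̄ = 77.35, Q̄ = 3455.0.
ε = (ΔQ/ΔP)(P̄/Q̄) = (-2594/27.3)(77.35/3455.0).

-2.13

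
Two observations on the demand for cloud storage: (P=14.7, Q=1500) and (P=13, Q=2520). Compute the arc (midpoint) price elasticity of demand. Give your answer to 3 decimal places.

ΔQ = 2520 − 1500 = 1020; ΔP = 13 − 14.7 = -1.7.
Midpoints: P̄ = 13.85, Q̄ = 2010.0.
ε = (ΔQ/ΔP)(P̄/Q̄) = (1020/-1.7)(13.85/2010.0).

-4.134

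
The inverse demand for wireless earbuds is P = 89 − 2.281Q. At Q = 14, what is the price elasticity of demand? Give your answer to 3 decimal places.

-1.787

At Q = 14, P = 89 − 2.281(14) = 57.07.
dP/dQ = −2.281, so dQ/dP = 1/(−2.281) = -0.438.
ε = (dQ/dP)(P/Q) = (-0.438)(57.07/14).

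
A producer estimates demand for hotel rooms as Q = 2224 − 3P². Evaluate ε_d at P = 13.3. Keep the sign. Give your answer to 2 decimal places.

At P = 13.3, Q = 1693.330.
dQ/dP = −6P = -79.800.
ε = (dQ/dP)(P/Q) = (-79.800)(13.3/1693.330).
|ε| < 1, so demand is inelastic at this price.

-0.63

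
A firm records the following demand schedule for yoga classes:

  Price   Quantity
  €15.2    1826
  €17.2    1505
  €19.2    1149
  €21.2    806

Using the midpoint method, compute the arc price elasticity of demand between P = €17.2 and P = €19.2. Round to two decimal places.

At P = 17.2, Q = 1505; at P = 19.2, Q = 1149.
ΔQ = -356, ΔP = 2.0. Midpoints: P̄ = 18.20, Q̄ = 1327.0.
ε = (ΔQ/ΔP)(P̄/Q̄) = (-356/2.0)(18.20/1327.0).

-2.44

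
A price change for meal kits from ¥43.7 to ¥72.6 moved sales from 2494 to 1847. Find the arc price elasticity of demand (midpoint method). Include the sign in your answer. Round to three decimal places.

-0.600

ΔQ = 1847 − 2494 = -647; ΔP = 72.6 − 43.7 = 28.9.
Midpoints: P̄ = 58.15, Q̄ = 2170.5.
ε = (ΔQ/ΔP)(P̄/Q̄) = (-647/28.9)(58.15/2170.5).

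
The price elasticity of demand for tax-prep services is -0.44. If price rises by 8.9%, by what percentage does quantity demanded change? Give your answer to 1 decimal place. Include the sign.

-3.9%

%ΔQ ≈ ε × %ΔP = (-0.44)(8.9%) = -3.92%.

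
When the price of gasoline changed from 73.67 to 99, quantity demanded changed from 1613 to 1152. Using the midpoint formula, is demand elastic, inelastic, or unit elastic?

Arc ε ≈ -1.137.
|ε| = 1.14 > 1.

elastic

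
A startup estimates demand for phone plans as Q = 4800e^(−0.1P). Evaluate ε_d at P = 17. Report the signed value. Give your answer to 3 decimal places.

At P = 17, Q = 876.881.
dQ/dP = −0.1·4800e^(−0.1P) = −0.1Q = -87.688.
ε = (dQ/dP)(P/Q) = (-87.688)(17/876.881).
|ε| > 1, so demand is elastic at this price.

-1.700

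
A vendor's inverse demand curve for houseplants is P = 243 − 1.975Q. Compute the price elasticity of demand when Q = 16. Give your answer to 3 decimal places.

-6.690

At Q = 16, P = 243 − 1.975(16) = 211.40.
dP/dQ = −1.975, so dQ/dP = 1/(−1.975) = -0.506.
ε = (dQ/dP)(P/Q) = (-0.506)(211.40/16).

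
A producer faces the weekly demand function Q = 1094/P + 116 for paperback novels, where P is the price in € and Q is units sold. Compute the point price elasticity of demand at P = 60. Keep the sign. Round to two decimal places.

At P = 60, Q = 134.233.
dQ/dP = −1094/P² = -0.304.
ε = (dQ/dP)(P/Q) = (-0.304)(60/134.233).

-0.14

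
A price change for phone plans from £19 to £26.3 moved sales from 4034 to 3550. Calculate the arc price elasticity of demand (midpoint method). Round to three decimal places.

-0.396

ΔQ = 3550 − 4034 = -484; ΔP = 26.3 − 19 = 7.3.
Midpoints: P̄ = 22.65, Q̄ = 3792.0.
ε = (ΔQ/ΔP)(P̄/Q̄) = (-484/7.3)(22.65/3792.0).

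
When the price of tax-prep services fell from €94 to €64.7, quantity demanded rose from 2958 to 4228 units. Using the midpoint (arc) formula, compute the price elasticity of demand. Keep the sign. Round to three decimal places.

-0.957

ΔQ = 4228 − 2958 = 1270; ΔP = 64.7 − 94 = -29.3.
Midpoints: P̄ = 79.35, Q̄ = 3593.0.
ε = (ΔQ/ΔP)(P̄/Q̄) = (1270/-29.3)(79.35/3593.0).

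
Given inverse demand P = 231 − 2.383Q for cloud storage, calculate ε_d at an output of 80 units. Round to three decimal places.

-0.212

At Q = 80, P = 231 − 2.383(80) = 40.36.
dP/dQ = −2.383, so dQ/dP = 1/(−2.383) = -0.420.
ε = (dQ/dP)(P/Q) = (-0.420)(40.36/80).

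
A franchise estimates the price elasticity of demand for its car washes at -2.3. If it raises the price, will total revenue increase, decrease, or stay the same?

|ε| = 2.30 > 1, so demand is elastic. A price rise therefore reduces total revenue.

decrease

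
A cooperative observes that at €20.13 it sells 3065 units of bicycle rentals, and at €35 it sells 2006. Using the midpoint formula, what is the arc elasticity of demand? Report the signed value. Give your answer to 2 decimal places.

-0.77

ΔQ = 2006 − 3065 = -1059; ΔP = 35 − 20.13 = 14.87.
Midpoints: P̄ = 27.56, Q̄ = 2535.5.
ε = (ΔQ/ΔP)(P̄/Q̄) = (-1059/14.87)(27.56/2535.5).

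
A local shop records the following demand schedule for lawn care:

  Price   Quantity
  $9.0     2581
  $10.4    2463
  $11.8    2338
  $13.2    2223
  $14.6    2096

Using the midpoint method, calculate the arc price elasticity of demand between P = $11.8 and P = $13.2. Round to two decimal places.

-0.45

At P = 11.8, Q = 2338; at P = 13.2, Q = 2223.
ΔQ = -115, ΔP = 1.4. Midpoints: P̄ = 12.50, Q̄ = 2280.5.
ε = (ΔQ/ΔP)(P̄/Q̄) = (-115/1.4)(12.50/2280.5).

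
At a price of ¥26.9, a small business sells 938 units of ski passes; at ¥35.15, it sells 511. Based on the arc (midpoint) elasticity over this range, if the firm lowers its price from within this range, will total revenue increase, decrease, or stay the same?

increase

Arc ε = (-427/8.25)(31.02/724.5) ≈ -2.216.
|ε| = 2.22 > 1, so demand is elastic. A price cut therefore raises total revenue.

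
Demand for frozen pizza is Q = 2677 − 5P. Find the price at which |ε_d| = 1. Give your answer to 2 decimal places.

For linear demand Q = a − bP, ε = −bP/(a − bP). |ε| = 1 when bP = a − bP, i.e. P = a/(2b).
P = 2677/(2·5) = 2677/10 = 267.7000.

267.70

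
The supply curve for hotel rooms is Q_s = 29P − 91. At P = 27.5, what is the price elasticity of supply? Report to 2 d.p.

At P = 27.5, Q_s = 706.50.
dQ_s/dP = 29.
ε_s = (dQ_s/dP)(P/Q_s) = (29)(27.5/706.50).

1.13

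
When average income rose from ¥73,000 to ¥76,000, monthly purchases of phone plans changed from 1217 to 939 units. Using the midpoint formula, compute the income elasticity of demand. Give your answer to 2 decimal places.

-6.40

ΔQ = -278, ΔI = 3000. Midpoints: Ī = 74,500, Q̄ = 1078.0.
ε_I = (ΔQ/ΔI)(Ī/Q̄) = (-278/3000)(74500/1078.0).
ε_I < 0, so the good is inferior.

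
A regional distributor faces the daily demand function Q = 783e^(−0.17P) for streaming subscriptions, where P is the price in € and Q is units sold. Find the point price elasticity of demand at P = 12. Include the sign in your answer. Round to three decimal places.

At P = 12, Q = 101.812.
dQ/dP = −0.17·783e^(−0.17P) = −0.17Q = -17.308.
ε = (dQ/dP)(P/Q) = (-17.308)(12/101.812).

-2.040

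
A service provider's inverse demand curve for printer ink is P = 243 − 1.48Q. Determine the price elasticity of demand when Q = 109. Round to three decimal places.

-0.506

At Q = 109, P = 243 − 1.48(109) = 81.68.
dP/dQ = −1.48, so dQ/dP = 1/(−1.48) = -0.676.
ε = (dQ/dP)(P/Q) = (-0.676)(81.68/109).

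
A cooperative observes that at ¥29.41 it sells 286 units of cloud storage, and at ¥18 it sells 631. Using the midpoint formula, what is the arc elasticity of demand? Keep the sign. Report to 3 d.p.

-1.563

ΔQ = 631 − 286 = 345; ΔP = 18 − 29.41 = -11.41.
Midpoints: P̄ = 23.70, Q̄ = 458.5.
ε = (ΔQ/ΔP)(P̄/Q̄) = (345/-11.41)(23.70/458.5).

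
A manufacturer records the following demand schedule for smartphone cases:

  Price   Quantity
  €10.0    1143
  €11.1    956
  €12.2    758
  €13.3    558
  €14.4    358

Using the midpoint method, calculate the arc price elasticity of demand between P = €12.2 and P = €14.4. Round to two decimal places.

At P = 12.2, Q = 758; at P = 14.4, Q = 358.
ΔQ = -400, ΔP = 2.2. Midpoints: P̄ = 13.30, Q̄ = 558.0.
ε = (ΔQ/ΔP)(P̄/Q̄) = (-400/2.2)(13.30/558.0).

-4.33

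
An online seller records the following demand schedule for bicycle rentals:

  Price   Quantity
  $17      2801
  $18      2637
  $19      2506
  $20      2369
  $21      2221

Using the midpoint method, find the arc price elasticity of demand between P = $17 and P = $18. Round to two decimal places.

At P = 17, Q = 2801; at P = 18, Q = 2637.
ΔQ = -164, ΔP = 1. Midpoints: P̄ = 17.50, Q̄ = 2719.0.
ε = (ΔQ/ΔP)(P̄/Q̄) = (-164/1)(17.50/2719.0).

-1.06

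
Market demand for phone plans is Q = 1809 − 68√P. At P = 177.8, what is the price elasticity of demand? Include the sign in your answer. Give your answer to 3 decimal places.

At P = 177.8, Q = 902.277.
dQ/dP = −68/(2√P) = -2.550.
ε = (dQ/dP)(P/Q) = (-2.550)(177.8/902.277).

-0.502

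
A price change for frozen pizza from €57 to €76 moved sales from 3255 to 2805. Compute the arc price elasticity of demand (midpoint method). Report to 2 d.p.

-0.52

ΔQ = 2805 − 3255 = -450; ΔP = 76 − 57 = 19.
Midpoints: P̄ = 66.50, Q̄ = 3030.0.
ε = (ΔQ/ΔP)(P̄/Q̄) = (-450/19)(66.50/3030.0).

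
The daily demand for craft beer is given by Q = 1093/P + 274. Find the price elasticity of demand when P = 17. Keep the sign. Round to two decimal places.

At P = 17, Q = 338.294.
dQ/dP = −1093/P² = -3.782.
ε = (dQ/dP)(P/Q) = (-3.782)(17/338.294).
|ε| < 1, so demand is inelastic at this price.

-0.19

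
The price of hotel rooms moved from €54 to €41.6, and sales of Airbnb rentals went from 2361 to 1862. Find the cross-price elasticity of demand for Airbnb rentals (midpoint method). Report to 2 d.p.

ΔQ_x = 1862 − 2361 = -499; ΔP_y = 41.6 − 54 = -12.4.
Midpoints: P̄_y = 47.80, Q̄_x = 2111.5.
ε_xy = (ΔQ_x/ΔP_y)(P̄_y/Q̄_x) = (-499/-12.4)(47.80/2111.5).

0.91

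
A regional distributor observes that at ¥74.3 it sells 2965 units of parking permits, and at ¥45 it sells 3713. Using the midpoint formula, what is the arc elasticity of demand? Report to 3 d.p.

ΔQ = 3713 − 2965 = 748; ΔP = 45 − 74.3 = -29.3.
Midpoints: P̄ = 59.65, Q̄ = 3339.0.
ε = (ΔQ/ΔP)(P̄/Q̄) = (748/-29.3)(59.65/3339.0).

-0.456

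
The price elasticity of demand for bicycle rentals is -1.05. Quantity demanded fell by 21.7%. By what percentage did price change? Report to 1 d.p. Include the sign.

20.7%

%ΔP ≈ %ΔQ / ε = (-21.7%)/(-1.05) = 20.67%.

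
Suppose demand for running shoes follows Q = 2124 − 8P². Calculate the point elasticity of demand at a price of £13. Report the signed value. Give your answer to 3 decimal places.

-3.503

At P = 13, Q = 772.
dQ/dP = −16P = -208.
ε = (dQ/dP)(P/Q) = (-208)(13/772).
|ε| > 1, so demand is elastic at this price.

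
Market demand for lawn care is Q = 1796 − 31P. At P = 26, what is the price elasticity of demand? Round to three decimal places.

-0.814

At P = 26, Q = 990.
dQ/dP = −31.
ε = (dQ/dP)(P/Q) = (-31)(26/990).
|ε| < 1, so demand is inelastic at this price.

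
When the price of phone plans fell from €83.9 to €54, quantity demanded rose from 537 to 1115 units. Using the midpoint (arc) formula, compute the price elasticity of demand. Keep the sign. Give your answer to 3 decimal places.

-1.614

ΔQ = 1115 − 537 = 578; ΔP = 54 − 83.9 = -29.9.
Midpoints: P̄ = 68.95, Q̄ = 826.0.
ε = (ΔQ/ΔP)(P̄/Q̄) = (578/-29.9)(68.95/826.0).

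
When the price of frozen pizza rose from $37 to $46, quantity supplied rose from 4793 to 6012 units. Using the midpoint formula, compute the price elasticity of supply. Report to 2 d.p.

1.04

ΔQ = 6012 − 4793 = 1219; ΔP = 46 − 37 = 9.
Midpoints: P̄ = 41.50, Q̄ = 5402.5.
ε_s = (ΔQ/ΔP)(P̄/Q̄) = (1219/9)(41.50/5402.5).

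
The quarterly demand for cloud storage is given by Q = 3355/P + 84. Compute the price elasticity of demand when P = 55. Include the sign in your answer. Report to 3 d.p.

-0.421

At P = 55, Q = 145.
dQ/dP = −3355/P² = -1.109.
ε = (dQ/dP)(P/Q) = (-1.109)(55/145).
|ε| < 1, so demand is inelastic at this price.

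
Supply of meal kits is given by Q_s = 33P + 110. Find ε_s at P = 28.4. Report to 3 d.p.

0.895

At P = 28.4, Q_s = 1047.20.
dQ_s/dP = 33.
ε_s = (dQ_s/dP)(P/Q_s) = (33)(28.4/1047.20).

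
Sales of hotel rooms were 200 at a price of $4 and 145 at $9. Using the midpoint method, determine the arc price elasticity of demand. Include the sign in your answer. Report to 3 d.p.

-0.414

ΔQ = 145 − 200 = -55; ΔP = 9 − 4 = 5.
Midpoints: P̄ = 6.50, Q̄ = 172.5.
ε = (ΔQ/ΔP)(P̄/Q̄) = (-55/5)(6.50/172.5).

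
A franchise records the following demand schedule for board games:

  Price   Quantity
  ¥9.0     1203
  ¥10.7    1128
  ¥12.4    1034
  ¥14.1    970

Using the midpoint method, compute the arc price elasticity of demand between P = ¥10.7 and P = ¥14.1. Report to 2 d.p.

-0.55

At P = 10.7, Q = 1128; at P = 14.1, Q = 970.
ΔQ = -158, ΔP = 3.4. Midpoints: P̄ = 12.40, Q̄ = 1049.0.
ε = (ΔQ/ΔP)(P̄/Q̄) = (-158/3.4)(12.40/1049.0).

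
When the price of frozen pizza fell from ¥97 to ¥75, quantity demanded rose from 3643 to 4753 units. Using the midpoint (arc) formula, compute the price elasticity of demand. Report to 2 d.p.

-1.03

ΔQ = 4753 − 3643 = 1110; ΔP = 75 − 97 = -22.
Midpoints: P̄ = 86.00, Q̄ = 4198.0.
ε = (ΔQ/ΔP)(P̄/Q̄) = (1110/-22)(86.00/4198.0).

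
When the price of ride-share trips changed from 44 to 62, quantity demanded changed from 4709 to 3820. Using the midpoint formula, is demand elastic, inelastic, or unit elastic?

inelastic

Arc ε ≈ -0.614.
|ε| = 0.61 < 1.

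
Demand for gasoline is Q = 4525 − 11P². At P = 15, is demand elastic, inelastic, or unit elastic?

elastic

Q = 2050, dQ/dP = -330.
ε = (dQ/dP)(P/Q) ≈ -2.415.
|ε| = 2.41 > 1.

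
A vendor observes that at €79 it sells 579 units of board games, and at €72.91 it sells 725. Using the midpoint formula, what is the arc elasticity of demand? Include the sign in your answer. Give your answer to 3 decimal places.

ΔQ = 725 − 579 = 146; ΔP = 72.91 − 79 = -6.09.
Midpoints: P̄ = 75.95, Q̄ = 652.0.
ε = (ΔQ/ΔP)(P̄/Q̄) = (146/-6.09)(75.95/652.0).

-2.793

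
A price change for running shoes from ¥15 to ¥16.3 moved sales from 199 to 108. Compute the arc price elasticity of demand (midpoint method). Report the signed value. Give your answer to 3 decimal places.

-7.137

ΔQ = 108 − 199 = -91; ΔP = 16.3 − 15 = 1.3.
Midpoints: P̄ = 15.65, Q̄ = 153.5.
ε = (ΔQ/ΔP)(P̄/Q̄) = (-91/1.3)(15.65/153.5).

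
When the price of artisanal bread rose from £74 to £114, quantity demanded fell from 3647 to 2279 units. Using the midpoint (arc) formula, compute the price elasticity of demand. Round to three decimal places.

-1.085

ΔQ = 2279 − 3647 = -1368; ΔP = 114 − 74 = 40.
Midpoints: P̄ = 94.00, Q̄ = 2963.0.
ε = (ΔQ/ΔP)(P̄/Q̄) = (-1368/40)(94.00/2963.0).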